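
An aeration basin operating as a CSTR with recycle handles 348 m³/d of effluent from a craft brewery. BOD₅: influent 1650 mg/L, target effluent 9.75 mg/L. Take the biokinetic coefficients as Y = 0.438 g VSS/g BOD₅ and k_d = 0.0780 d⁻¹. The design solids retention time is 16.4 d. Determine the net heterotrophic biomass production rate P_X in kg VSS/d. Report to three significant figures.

P_X ≈ 110 kg VSS/d

Correct the yield for decay: Y_obs = Y/(1 + k_d θ_c) = 0.438 / (1 + 0.0780 × 16.4) = 0.438 / 2.279 = 0.1922.
Mass of BOD₅ removed per day: Q(S₀ − S) = 348 × 1640 g/m³ = 570.8 kg/d.
Biomass produced: P_X = Y_obs·Q·ΔS = 0.1922 × 570.8 ≈ 109.7 kg VSS/d.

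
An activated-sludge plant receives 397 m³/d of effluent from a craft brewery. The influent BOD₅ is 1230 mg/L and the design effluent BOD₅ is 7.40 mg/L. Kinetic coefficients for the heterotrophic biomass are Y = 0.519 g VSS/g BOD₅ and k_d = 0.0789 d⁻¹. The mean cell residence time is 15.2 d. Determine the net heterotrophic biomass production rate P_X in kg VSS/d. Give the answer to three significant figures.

Y_obs = Y / (1 + k_d θ_c) = 0.519 / (1 + 0.0789 × 15.2) = 0.519 / 2.199 = 0.2360.
ΔS = 1230 − 7.40 = 1223 mg/L, so the substrate removal rate is 397 × 1223/1000 = 485.4 kg BOD₅/d.
Biomass produced: P_X = Y_obs·Q·ΔS = 0.2360 × 485.4 ≈ 114.5 kg VSS/d.

P_X ≈ 115 kg VSS/d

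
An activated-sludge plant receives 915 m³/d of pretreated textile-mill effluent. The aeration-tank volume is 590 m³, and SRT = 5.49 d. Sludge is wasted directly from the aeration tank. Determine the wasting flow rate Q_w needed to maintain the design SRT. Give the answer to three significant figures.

Wasting from the aeration tank: Q_w = V / θ_c = 590.0 / 5.49 = 107.5 m³/d.

Q_w ≈ 107 m³/d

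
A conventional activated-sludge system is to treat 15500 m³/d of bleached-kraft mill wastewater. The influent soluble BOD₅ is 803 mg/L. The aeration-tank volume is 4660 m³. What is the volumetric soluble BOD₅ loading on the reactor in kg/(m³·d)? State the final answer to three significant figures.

L_v = Q S₀ / V = 15500 × 803 × 10⁻³ / 4660 = 2.671 kg/(m³·d).

L_v ≈ 2.67 kg soluble BOD₅/(m³·d)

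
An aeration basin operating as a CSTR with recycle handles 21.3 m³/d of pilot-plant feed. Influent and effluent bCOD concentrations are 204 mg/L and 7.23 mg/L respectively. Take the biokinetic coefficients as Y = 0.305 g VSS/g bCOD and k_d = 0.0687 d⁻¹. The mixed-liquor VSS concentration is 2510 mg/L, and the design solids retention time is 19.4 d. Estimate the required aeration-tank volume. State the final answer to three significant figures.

V ≈ 4.24 m³

Rearranging the biomass balance for a CMAS with decay, V = Y·Q·ΔS·θ_c / [X·(1+k_d θ_c)] = 0.305 × 21.3 × (204 − 7.23) × 19.4 / [2510 × (1 + 0.0687 × 19.4)] = 2.48×10^4 / 5855 = 4.235 m³.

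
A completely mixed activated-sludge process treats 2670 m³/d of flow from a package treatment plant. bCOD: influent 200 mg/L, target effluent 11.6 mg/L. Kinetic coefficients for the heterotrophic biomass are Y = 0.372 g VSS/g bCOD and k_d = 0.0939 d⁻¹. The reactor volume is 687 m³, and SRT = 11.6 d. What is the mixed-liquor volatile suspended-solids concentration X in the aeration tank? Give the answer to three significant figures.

Solving the biomass balance for X: X = Y Q (S₀−S) θ_c / [V (1+k_d θ_c)] = 0.372 × 2670 × (200 − 11.6) × 11.6 / [687 × (1 + 0.0939 × 11.6)] = 1512 mg/L.

X ≈ 1510 mg/L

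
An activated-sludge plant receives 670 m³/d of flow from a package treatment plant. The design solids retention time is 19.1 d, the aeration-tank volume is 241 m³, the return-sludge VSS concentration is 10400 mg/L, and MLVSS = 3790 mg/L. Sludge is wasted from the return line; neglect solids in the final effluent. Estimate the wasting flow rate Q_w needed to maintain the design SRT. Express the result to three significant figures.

Wasting from the return line (neglecting effluent solids): Q_w = V·X / (θ_c·X_r) = 241.0 × 3790 / (19.1 × 10400) = 4.598 m³/d.

Q_w ≈ 4.60 m³/d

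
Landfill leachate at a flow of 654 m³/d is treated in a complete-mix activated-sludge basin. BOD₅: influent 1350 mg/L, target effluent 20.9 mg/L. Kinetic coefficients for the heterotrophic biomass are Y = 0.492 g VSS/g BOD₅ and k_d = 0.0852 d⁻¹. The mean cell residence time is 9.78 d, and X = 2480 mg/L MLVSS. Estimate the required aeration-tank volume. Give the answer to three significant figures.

V ≈ 920 m³

Steady-state biomass mass balance: V·X·(1 + k_d·θ_c) = Y·Q·(S₀ − S)·θ_c, so V = 0.492 × 654 × (1350 − 20.9) × 9.78 / [2480 × (1 + 0.0852 × 9.78)] = 4.18×10^6 / 4546 = 920.0 m³.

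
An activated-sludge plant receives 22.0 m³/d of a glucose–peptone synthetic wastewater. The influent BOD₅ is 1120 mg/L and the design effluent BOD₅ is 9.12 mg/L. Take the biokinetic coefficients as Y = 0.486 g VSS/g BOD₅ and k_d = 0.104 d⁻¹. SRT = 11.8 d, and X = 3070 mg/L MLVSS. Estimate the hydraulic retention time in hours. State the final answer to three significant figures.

τ ≈ 22.4 h

Steady-state biomass mass balance: V·X·(1 + k_d·θ_c) = Y·Q·(S₀ − S)·θ_c, so V = 0.486 × 22.0 × (1120 − 9.12) × 11.8 / [3070 × (1 + 0.104 × 11.8)] = 1.4×10^5 / 6838 = 20.50 m³.
HRT = V/Q = 20.50 m³ / 22.0 m³·d⁻¹ = 0.9317 d × 24 = 22.36 h.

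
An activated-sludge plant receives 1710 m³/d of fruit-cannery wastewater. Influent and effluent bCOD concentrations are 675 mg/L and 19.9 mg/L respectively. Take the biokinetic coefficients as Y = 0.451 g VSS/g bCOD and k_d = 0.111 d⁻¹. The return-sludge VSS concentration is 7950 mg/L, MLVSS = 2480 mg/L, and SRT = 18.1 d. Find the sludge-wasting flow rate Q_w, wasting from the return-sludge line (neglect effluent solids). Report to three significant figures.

Steady-state biomass mass balance: V·X·(1 + k_d·θ_c) = Y·Q·(S₀ − S)·θ_c, so V = 0.451 × 1710 × (675 − 19.9) × 18.1 / [2480 × (1 + 0.111 × 18.1)] = 9.14×10^6 / 7463 = 1225 m³.
Wasting from the return line (neglecting effluent solids): Q_w = V·X / (θ_c·X_r) = 1225 × 2480 / (18.1 × 7950) = 21.12 m³/d.

Q_w ≈ 21.1 m³/d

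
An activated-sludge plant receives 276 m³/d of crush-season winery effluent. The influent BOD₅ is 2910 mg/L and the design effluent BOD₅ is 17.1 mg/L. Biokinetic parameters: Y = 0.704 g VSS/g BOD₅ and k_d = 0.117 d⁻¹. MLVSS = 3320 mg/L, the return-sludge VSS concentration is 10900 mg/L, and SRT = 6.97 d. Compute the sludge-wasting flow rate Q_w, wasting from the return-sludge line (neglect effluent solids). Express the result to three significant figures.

Q_w ≈ 28.4 m³/d

Steady-state biomass mass balance: V·X·(1 + k_d·θ_c) = Y·Q·(S₀ − S)·θ_c, so V = 0.704 × 276 × (2910 − 17.1) × 6.97 / [3320 × (1 + 0.117 × 6.97)] = 3.92×10^6 / 6027 = 650.0 m³.
Wasting from the return line (neglecting effluent solids): Q_w = V·X / (θ_c·X_r) = 650.0 × 3320 / (6.97 × 10900) = 28.41 m³/d.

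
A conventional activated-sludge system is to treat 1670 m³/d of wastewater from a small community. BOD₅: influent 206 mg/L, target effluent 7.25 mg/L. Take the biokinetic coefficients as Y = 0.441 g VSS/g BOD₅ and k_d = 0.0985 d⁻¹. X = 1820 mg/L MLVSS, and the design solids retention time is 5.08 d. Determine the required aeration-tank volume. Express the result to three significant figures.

V ≈ 272 m³

From the SRT design equation V = Y Q (S₀−S) θ_c / [X (1 + k_d θ_c)] = 0.441 × 1670 × (206 − 7.25) × 5.08 / [1820 × (1 + 0.0985 × 5.08)] = 7.44×10^5 / 2731 = 272.3 m³.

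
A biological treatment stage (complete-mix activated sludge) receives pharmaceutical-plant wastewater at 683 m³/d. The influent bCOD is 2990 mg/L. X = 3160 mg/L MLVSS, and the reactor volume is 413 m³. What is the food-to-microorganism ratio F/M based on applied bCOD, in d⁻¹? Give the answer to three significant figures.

F/M = applied load / biomass = Q·S₀/(V·X) = 683 × 2990 / (413.0 × 3160) = 1.565 d⁻¹.

F/M ≈ 1.56 d⁻¹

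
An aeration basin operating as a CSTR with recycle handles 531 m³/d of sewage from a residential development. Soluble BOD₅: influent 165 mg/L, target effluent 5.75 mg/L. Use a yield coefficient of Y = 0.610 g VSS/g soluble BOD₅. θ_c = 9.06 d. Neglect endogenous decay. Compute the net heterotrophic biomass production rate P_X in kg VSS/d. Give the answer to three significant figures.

P_X ≈ 51.6 kg VSS/d

No decay correction is needed, so Y_obs = Y = 0.610.
Q·(S₀ − S) = 531 × (165 − 5.75) × 10⁻³ = 84.56 kg/d removed.
So the net sludge growth is P_X = 0.6100 × 84.56 = 51.58 kg VSS/d.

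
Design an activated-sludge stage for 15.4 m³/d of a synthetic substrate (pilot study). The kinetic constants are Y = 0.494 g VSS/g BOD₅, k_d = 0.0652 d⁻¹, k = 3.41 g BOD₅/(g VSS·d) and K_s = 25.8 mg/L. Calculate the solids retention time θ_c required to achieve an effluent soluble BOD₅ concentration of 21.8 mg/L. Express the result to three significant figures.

Specific growth rate at S = 21.8 mg/L: μ = YkS/(K_s+S) = 0.494·3.41·21.8/(25.8+21.8) = 0.7715 d⁻¹.
Then 1/θ_c = μ − k_d = 0.7715 − 0.0652 = 0.7063 d⁻¹, giving θ_c = 1.416 d.

θ_c ≈ 1.42 d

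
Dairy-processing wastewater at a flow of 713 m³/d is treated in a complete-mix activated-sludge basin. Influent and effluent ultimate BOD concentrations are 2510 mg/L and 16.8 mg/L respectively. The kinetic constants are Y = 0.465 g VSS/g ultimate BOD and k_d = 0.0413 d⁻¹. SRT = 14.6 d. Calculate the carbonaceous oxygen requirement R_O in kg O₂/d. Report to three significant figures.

R_O ≈ 1050 kg O₂/d

The observed yield is Y_obs = Y/(1 + k_d·θ_c) = 0.465 / (1 + 0.0413 × 14.6) = 0.465 / 1.603 = 0.2901 g VSS per g ultimate BOD removed.
Mass of ultimate BOD removed per day: Q(S₀ − S) = 713 × 2493 g/m³ = 1778 kg/d.
Net sludge production P_X = 0.2901 × 1778 = 515.7 kg VSS/d.
R_O = Q·ΔS − 1.42 P_X = 1778 − 732.3 = 1045 kg O₂/d.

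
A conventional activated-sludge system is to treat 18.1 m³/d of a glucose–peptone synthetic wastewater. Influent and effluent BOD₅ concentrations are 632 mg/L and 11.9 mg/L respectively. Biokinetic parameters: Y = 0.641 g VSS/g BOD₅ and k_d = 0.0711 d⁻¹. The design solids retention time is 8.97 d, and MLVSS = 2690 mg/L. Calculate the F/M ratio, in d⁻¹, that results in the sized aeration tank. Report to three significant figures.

From the SRT design equation V = Y Q (S₀−S) θ_c / [X (1 + k_d θ_c)] = 0.641 × 18.1 × (632 − 11.9) × 8.97 / [2690 × (1 + 0.0711 × 8.97)] = 6.45×10^4 / 4406 = 14.65 m³.
F/M = applied load / biomass = Q·S₀/(V·X) = 18.1 × 632 / (14.65 × 2690) = 0.2903 d⁻¹.

F/M ≈ 0.290 d⁻¹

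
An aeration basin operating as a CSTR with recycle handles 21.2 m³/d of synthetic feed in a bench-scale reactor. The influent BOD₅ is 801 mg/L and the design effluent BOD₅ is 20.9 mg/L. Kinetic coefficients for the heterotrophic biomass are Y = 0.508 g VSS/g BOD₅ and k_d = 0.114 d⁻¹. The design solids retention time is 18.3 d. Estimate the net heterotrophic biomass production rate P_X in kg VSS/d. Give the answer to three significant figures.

Y_obs = Y / (1 + k_d θ_c) = 0.508 / (1 + 0.114 × 18.3) = 0.508 / 3.086 = 0.1646.
Mass of BOD₅ removed per day: Q(S₀ − S) = 21.2 × 780.1 g/m³ = 16.54 kg/d.
Net biomass production P_X = Y_obs × Q·(S₀ − S) = 0.1646 × 16.54 = 2.722 kg VSS/d.

P_X ≈ 2.72 kg VSS/d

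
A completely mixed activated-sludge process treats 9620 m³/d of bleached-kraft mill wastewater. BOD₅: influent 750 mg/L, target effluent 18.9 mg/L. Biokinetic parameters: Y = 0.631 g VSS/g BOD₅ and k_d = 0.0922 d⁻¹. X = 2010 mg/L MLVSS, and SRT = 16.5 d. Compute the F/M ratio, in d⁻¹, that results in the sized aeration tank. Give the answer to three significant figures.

From the SRT design equation V = Y Q (S₀−S) θ_c / [X (1 + k_d θ_c)] = 0.631 × 9620 × (750 − 18.9) × 16.5 / [2010 × (1 + 0.0922 × 16.5)] = 7.32×10^7 / 5068 = 14449 m³.
F/M = applied load / biomass = Q·S₀/(V·X) = 9620 × 750 / (14449 × 2010) = 0.2484 d⁻¹.

F/M ≈ 0.248 d⁻¹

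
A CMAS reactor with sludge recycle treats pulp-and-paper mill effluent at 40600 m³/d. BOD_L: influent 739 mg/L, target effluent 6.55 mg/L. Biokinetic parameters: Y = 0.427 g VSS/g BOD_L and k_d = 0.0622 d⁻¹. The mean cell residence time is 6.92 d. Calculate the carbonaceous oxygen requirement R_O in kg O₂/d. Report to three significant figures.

Y_obs = Y / (1 + k_d θ_c) = 0.427 / (1 + 0.0622 × 6.92) = 0.427 / 1.430 = 0.2985.
ΔS = 739 − 6.55 = 732.5 mg/L, so the substrate removal rate is 40600 × 732.5/1000 = 29737 kg BOD_L/d.
Net sludge production P_X = 0.2985 × 29737 = 8877 kg VSS/d.
R_O = Q·ΔS − 1.42 P_X = 29737 − 12605 = 17132 kg O₂/d.

R_O ≈ 17100 kg O₂/d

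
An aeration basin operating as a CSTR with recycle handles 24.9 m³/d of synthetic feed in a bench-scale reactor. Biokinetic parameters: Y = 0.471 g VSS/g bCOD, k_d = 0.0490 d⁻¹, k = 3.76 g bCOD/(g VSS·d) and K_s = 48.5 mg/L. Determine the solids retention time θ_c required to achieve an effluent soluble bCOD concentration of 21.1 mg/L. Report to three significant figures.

At the target effluent, Y k S/(K_s+S) = 0.471×3.76×21.1/69.60 = 0.5369 d⁻¹.
1/θ_c = 0.5369 − 0.0490 = 0.4879 d⁻¹, so θ_c = 2.050 d.

θ_c ≈ 2.05 d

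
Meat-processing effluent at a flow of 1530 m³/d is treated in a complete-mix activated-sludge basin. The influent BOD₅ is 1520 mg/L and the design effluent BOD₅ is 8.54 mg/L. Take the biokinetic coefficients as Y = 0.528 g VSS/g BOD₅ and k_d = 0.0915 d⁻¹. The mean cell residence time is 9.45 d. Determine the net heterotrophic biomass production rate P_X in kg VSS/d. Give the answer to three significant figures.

P_X ≈ 655 kg VSS/d

Observed yield with endogenous decay: Y_obs = Y / (1 + k_d·θ_c) = 0.528 / (1 + 0.0915 × 9.45) = 0.528 / 1.865 = 0.2832 g VSS/g BOD₅.
ΔS = 1520 − 8.54 = 1511 mg/L, so the substrate removal rate is 1530 × 1511/1000 = 2313 kg BOD₅/d.
So the net sludge growth is P_X = 0.2832 × 2313 = 654.8 kg VSS/d.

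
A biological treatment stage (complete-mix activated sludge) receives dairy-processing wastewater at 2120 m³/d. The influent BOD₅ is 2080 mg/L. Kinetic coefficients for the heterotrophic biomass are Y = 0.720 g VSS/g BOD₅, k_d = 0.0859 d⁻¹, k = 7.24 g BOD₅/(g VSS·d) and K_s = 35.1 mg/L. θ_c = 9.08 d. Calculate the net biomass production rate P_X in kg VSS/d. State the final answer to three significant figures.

For a completely mixed reactor with recycle the Lawrence–McCarty relation gives S = K_s·(1 + k_d·θ_c) / [θ_c·(Y·k − k_d) − 1] = 35.1 × (1 + 0.0859 × 9.08) / [9.08 × (0.720 × 7.24 − 0.0859) − 1] = 62.48 / 45.55 = 1.372 mg/L.
Correct the yield for decay: Y_obs = Y/(1 + k_d θ_c) = 0.720 / (1 + 0.0859 × 9.08) = 0.720 / 1.780 = 0.4045.
ΔS = 2080 − 1.37 = 2079 mg/L, so the substrate removal rate is 2120 × 2079/1000 = 4407 kg BOD₅/d.
So the net sludge growth is P_X = 0.4045 × 4407 = 1783 kg VSS/d.

P_X ≈ 1780 kg VSS/d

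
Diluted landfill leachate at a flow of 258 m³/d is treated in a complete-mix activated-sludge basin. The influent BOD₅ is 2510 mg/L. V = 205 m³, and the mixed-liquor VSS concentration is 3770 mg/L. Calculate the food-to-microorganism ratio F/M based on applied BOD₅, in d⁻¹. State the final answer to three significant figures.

F/M ≈ 0.838 d⁻¹

F/M = Q·S₀ / (V·X) = 258 × 2510 / (205.0 × 3770) = 0.8379 g BOD₅·(g VSS·d)⁻¹.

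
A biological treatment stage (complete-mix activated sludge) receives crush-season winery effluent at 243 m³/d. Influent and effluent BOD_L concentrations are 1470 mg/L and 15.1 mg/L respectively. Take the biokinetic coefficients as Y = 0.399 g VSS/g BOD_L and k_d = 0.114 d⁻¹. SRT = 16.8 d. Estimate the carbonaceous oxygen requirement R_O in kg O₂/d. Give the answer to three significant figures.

R_O ≈ 285 kg O₂/d

Observed yield with endogenous decay: Y_obs = Y / (1 + k_d·θ_c) = 0.399 / (1 + 0.114 × 16.8) = 0.399 / 2.915 = 0.1369 g VSS/g BOD_L.
Q·(S₀ − S) = 243 × (1470 − 15.1) × 10⁻³ = 353.5 kg/d removed.
Net sludge production P_X = 0.1369 × 353.5 = 48.39 kg VSS/d.
Carbonaceous O₂ demand = substrate oxidised − cell-mass equivalent = 353.5 − 1.42 × 48.39 = 284.8 kg O₂/d.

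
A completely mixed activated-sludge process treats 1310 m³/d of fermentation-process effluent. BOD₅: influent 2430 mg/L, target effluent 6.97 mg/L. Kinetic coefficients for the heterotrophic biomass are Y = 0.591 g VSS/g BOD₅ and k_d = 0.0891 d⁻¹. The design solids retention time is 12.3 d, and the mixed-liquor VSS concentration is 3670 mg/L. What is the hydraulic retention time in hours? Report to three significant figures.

From the SRT design equation V = Y Q (S₀−S) θ_c / [X (1 + k_d θ_c)] = 0.591 × 1310 × (2430 − 6.97) × 12.3 / [3670 × (1 + 0.0891 × 12.3)] = 2.31×10^7 / 7692 = 3000 m³.
Hydraulic retention time τ = V/Q = 3000 / 1310 = 2.290 d = 54.96 h.

τ ≈ 55.0 h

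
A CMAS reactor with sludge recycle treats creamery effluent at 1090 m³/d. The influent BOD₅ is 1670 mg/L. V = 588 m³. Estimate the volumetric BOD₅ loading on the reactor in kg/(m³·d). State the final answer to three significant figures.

L_v ≈ 3.10 kg BOD₅/(m³·d)

Volumetric loading L_v = Q·S₀ / V = 1090 × 1670 g/m³ / 588.0 m³ = 3096 g/(m³·d) = 3.096 kg BOD₅/(m³·d).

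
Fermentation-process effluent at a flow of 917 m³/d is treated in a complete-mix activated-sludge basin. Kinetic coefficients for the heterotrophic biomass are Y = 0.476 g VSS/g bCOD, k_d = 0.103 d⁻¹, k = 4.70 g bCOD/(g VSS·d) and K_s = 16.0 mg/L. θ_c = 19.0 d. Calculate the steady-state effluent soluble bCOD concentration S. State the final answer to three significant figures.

S ≈ 1.20 mg/L

Effluent substrate depends only on kinetics and SRT: S = K_s(1 + k_d θ_c) / [θ_c(Yk − k_d) − 1] = 16.0 × (1 + 0.103 × 19.0) / [19.0 × (0.476 × 4.70 − 0.103) − 1] = 47.31 / 39.55 = 1.196 mg/L.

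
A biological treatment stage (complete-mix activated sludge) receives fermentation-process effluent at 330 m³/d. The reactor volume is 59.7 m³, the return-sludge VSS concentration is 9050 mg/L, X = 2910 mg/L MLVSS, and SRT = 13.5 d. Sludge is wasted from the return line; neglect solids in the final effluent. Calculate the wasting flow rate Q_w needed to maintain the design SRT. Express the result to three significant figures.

Q_w ≈ 1.42 m³/d

θ_c = V·X/(Q_w·X_r) when wasting from the recycle, so Q_w = V·X/(θ_c·X_r) = 59.70 × 2910 / (13.5 × 9050) = 1.422 m³/d.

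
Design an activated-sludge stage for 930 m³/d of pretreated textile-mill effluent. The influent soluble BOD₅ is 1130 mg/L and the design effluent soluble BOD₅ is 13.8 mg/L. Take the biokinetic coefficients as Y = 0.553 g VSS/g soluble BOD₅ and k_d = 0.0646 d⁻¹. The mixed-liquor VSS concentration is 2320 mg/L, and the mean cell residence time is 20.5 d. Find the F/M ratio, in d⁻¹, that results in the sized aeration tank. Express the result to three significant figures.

F/M ≈ 0.208 d⁻¹

Steady-state biomass mass balance: V·X·(1 + k_d·θ_c) = Y·Q·(S₀ − S)·θ_c, so V = 0.553 × 930 × (1130 − 13.8) × 20.5 / [2320 × (1 + 0.0646 × 20.5)] = 1.18×10^7 / 5392 = 2182 m³.
F/M = Q·S₀ / (V·X) = 930 × 1130 / (2182 × 2320) = 0.2076 g soluble BOD₅·(g VSS·d)⁻¹.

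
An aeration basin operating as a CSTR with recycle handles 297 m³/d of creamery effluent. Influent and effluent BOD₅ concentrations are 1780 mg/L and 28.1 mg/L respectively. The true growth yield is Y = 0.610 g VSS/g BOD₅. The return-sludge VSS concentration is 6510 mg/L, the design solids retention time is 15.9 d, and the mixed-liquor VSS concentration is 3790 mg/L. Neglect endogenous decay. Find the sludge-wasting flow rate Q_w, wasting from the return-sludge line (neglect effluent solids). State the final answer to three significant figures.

Q_w ≈ 48.8 m³/d

V·X = Y·Q·ΔS·θ_c gives V = 0.610 × 297 × (1780 − 28.1) × 15.9 / 3790 = 1332 m³.
θ_c = V·X/(Q_w·X_r) when wasting from the recycle, so Q_w = V·X/(θ_c·X_r) = 1332 × 3790 / (15.9 × 6510) = 48.75 m³/d.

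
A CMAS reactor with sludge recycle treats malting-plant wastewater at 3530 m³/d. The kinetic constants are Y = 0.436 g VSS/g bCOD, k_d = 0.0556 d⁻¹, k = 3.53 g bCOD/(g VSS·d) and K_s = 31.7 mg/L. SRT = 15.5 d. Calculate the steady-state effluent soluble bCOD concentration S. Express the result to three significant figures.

Effluent substrate depends only on kinetics and SRT: S = K_s(1 + k_d θ_c) / [θ_c(Yk − k_d) − 1] = 31.7 × (1 + 0.0556 × 15.5) / [15.5 × (0.436 × 3.53 − 0.0556) − 1] = 59.02 / 21.99 = 2.683 mg/L.

S ≈ 2.68 mg/L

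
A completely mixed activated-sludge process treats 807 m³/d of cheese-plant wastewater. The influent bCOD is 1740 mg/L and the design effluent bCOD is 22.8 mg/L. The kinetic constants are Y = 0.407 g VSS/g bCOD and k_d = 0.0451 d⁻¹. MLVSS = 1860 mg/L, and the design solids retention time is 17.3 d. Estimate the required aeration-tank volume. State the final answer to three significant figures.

V ≈ 2950 m³

Rearranging the biomass balance for a CMAS with decay, V = Y·Q·ΔS·θ_c / [X·(1+k_d θ_c)] = 0.407 × 807 × (1740 − 22.8) × 17.3 / [1860 × (1 + 0.0451 × 17.3)] = 9.76×10^6 / 3311 = 2947 m³.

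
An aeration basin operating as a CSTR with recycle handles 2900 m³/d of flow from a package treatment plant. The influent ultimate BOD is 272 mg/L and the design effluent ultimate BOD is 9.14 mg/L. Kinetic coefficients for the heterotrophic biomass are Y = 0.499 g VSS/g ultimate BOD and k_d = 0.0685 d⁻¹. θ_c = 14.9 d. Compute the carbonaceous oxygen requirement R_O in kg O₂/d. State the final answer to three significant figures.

R_O ≈ 495 kg O₂/d

Y_obs = Y / (1 + k_d θ_c) = 0.499 / (1 + 0.0685 × 14.9) = 0.499 / 2.021 = 0.2470.
Substrate removed = Q·(S₀ − S) = 2900 m³/d × (272 − 9.14) g/m³ = 7.62×10^5 g/d = 762.3 kg/d.
Biomass synthesised: P_X = Y_obs × 762.3 = 188.2 kg VSS/d.
Carbonaceous O₂ demand = substrate oxidised − cell-mass equivalent = 762.3 − 1.42 × 188.2 = 495.0 kg O₂/d.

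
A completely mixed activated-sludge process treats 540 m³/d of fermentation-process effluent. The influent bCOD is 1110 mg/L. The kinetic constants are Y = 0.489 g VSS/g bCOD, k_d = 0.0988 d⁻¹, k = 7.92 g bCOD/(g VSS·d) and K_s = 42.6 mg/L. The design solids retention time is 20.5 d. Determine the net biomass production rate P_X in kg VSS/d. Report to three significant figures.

Effluent substrate depends only on kinetics and SRT: S = K_s(1 + k_d θ_c) / [θ_c(Yk − k_d) − 1] = 42.6 × (1 + 0.0988 × 20.5) / [20.5 × (0.489 × 7.92 − 0.0988) − 1] = 128.9 / 76.37 = 1.688 mg/L.
Observed yield with endogenous decay: Y_obs = Y / (1 + k_d·θ_c) = 0.489 / (1 + 0.0988 × 20.5) = 0.489 / 3.025 = 0.1616 g VSS/g bCOD.
Mass of bCOD removed per day: Q(S₀ − S) = 540 × 1108 g/m³ = 598.5 kg/d.
Biomass produced: P_X = Y_obs·Q·ΔS = 0.1616 × 598.5 ≈ 96.73 kg VSS/d.

P_X ≈ 96.7 kg VSS/d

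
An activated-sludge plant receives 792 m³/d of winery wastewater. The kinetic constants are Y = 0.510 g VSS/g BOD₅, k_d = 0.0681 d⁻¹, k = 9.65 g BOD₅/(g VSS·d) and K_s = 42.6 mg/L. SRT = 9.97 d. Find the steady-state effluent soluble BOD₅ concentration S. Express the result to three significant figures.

Effluent substrate depends only on kinetics and SRT: S = K_s(1 + k_d θ_c) / [θ_c(Yk − k_d) − 1] = 42.6 × (1 + 0.0681 × 9.97) / [9.97 × (0.510 × 9.65 − 0.0681) − 1] = 71.52 / 47.39 = 1.509 mg/L.

S ≈ 1.51 mg/L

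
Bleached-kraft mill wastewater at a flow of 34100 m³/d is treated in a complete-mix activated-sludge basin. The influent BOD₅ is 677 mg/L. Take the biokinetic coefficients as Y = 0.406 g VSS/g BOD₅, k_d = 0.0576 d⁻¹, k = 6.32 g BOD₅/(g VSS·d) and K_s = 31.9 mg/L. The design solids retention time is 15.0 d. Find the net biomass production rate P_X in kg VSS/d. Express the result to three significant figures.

From the Monod/SRT balance for a CMAS, S = K_s·(1+k_d θ_c)/[θ_c·(Y k − k_d) − 1] = 31.9 × (1 + 0.0576 × 15.0) / [15.0 × (0.406 × 6.32 − 0.0576) − 1] = 59.46 / 36.62 = 1.624 mg/L.
Correct the yield for decay: Y_obs = Y/(1 + k_d θ_c) = 0.406 / (1 + 0.0576 × 15.0) = 0.406 / 1.864 = 0.2178.
Substrate removed = Q·(S₀ − S) = 34100 m³/d × (677 − 1.62) g/m³ = 2.3×10^7 g/d = 23030 kg/d.
P_X = Y_obs · Q(S₀ − S) = 0.2178 × 23030 = 5016 kg VSS/d.

P_X ≈ 5020 kg VSS/d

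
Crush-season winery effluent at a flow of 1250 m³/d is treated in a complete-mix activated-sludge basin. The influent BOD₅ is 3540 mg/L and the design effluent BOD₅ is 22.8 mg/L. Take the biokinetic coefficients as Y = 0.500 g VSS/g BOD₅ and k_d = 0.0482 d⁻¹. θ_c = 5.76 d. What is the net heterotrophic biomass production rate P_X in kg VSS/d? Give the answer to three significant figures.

Observed yield with endogenous decay: Y_obs = Y / (1 + k_d·θ_c) = 0.500 / (1 + 0.0482 × 5.76) = 0.500 / 1.278 = 0.3913 g VSS/g BOD₅.
Mass of BOD₅ removed per day: Q(S₀ − S) = 1250 × 3517 g/m³ = 4396 kg/d.
Net biomass production P_X = Y_obs × Q·(S₀ − S) = 0.3913 × 4396 = 1721 kg VSS/d.

P_X ≈ 1720 kg VSS/d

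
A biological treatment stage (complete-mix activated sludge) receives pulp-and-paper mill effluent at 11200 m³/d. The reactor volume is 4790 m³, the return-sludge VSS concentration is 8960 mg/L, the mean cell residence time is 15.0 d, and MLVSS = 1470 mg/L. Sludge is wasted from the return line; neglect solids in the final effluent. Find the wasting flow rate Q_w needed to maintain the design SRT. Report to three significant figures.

Wasting from the return line (neglecting effluent solids): Q_w = V·X / (θ_c·X_r) = 4790 × 1470 / (15.0 × 8960) = 52.39 m³/d.

Q_w ≈ 52.4 m³/d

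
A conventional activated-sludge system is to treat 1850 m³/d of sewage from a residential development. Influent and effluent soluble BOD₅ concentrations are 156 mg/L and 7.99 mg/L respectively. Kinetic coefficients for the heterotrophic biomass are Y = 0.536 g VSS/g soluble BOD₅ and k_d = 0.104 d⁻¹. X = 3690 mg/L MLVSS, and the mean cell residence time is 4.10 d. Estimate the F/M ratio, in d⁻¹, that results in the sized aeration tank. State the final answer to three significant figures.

F/M ≈ 0.684 d⁻¹

Rearranging the biomass balance for a CMAS with decay, V = Y·Q·ΔS·θ_c / [X·(1+k_d θ_c)] = 0.536 × 1850 × (156 − 7.99) × 4.10 / [3690 × (1 + 0.104 × 4.10)] = 6.02×10^5 / 5263 = 114.3 m³.
F/M = Q·S₀ / (V·X) = 1850 × 156 / (114.3 × 3690) = 0.6841 g soluble BOD₅·(g VSS·d)⁻¹.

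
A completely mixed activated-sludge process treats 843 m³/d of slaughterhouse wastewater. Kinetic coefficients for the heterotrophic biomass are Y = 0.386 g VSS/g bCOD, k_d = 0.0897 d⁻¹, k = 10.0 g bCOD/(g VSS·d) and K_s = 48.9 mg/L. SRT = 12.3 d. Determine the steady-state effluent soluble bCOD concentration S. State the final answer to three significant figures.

S ≈ 2.27 mg/L

For a completely mixed reactor with recycle the Lawrence–McCarty relation gives S = K_s·(1 + k_d·θ_c) / [θ_c·(Y·k − k_d) − 1] = 48.9 × (1 + 0.0897 × 12.3) / [12.3 × (0.386 × 10.0 − 0.0897) − 1] = 102.9 / 45.37 = 2.267 mg/L.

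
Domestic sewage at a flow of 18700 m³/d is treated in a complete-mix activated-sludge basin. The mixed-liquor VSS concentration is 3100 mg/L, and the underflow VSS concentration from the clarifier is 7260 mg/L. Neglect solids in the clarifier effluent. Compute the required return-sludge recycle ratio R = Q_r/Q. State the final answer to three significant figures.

Solids balance on the clarifier gives (1+R)X = R·X_r, so R = X/(X_r − X) = 3100 / (7260 − 3100) = 0.7452.

R ≈ 0.745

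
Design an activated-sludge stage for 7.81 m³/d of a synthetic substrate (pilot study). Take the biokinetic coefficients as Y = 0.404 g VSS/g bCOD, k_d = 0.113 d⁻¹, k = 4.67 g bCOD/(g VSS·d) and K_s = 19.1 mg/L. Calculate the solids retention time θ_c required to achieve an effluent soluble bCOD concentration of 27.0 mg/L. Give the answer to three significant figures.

At the target effluent, Y k S/(K_s+S) = 0.404×4.67×27.0/46.10 = 1.105 d⁻¹.
Then 1/θ_c = μ − k_d = 1.105 − 0.113 = 0.9920 d⁻¹, giving θ_c = 1.008 d.

θ_c ≈ 1.01 d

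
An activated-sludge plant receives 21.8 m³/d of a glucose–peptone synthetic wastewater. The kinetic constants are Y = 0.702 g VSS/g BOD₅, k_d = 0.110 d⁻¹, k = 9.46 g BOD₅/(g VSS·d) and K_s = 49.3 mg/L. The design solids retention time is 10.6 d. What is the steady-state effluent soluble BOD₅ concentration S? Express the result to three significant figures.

For a completely mixed reactor with recycle the Lawrence–McCarty relation gives S = K_s·(1 + k_d·θ_c) / [θ_c·(Y·k − k_d) − 1] = 49.3 × (1 + 0.110 × 10.6) / [10.6 × (0.702 × 9.46 − 0.110) − 1] = 106.8 / 68.23 = 1.565 mg/L.

S ≈ 1.57 mg/L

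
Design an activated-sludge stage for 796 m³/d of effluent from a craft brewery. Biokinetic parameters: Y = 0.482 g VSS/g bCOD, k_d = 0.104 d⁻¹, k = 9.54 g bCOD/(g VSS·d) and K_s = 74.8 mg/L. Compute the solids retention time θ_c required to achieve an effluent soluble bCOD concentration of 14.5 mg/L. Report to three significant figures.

θ_c ≈ 1.56 d

From 1/θ_c = Y·k·S/(K_s + S) − k_d: Y·k·S/(K_s+S) = 0.482 × 9.54 × 14.5 / (74.8 + 14.5) = 0.7466 d⁻¹.
Then 1/θ_c = μ − k_d = 0.7466 − 0.104 = 0.6426 d⁻¹, giving θ_c = 1.556 d.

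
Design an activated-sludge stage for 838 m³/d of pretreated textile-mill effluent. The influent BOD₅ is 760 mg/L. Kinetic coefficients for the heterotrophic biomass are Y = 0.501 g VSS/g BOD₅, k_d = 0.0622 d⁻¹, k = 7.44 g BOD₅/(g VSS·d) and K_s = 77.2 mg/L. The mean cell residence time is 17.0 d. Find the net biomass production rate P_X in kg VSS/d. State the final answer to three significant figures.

P_X ≈ 155 kg VSS/d

From the Monod/SRT balance for a CMAS, S = K_s·(1+k_d θ_c)/[θ_c·(Y k − k_d) − 1] = 77.2 × (1 + 0.0622 × 17.0) / [17.0 × (0.501 × 7.44 − 0.0622) − 1] = 158.8 / 61.31 = 2.591 mg/L.
Observed yield with endogenous decay: Y_obs = Y / (1 + k_d·θ_c) = 0.501 / (1 + 0.0622 × 17.0) = 0.501 / 2.057 = 0.2435 g VSS/g BOD₅.
Substrate removed = Q·(S₀ − S) = 838 m³/d × (760 − 2.59) g/m³ = 6.35×10^5 g/d = 634.7 kg/d.
So the net sludge growth is P_X = 0.2435 × 634.7 = 154.6 kg VSS/d.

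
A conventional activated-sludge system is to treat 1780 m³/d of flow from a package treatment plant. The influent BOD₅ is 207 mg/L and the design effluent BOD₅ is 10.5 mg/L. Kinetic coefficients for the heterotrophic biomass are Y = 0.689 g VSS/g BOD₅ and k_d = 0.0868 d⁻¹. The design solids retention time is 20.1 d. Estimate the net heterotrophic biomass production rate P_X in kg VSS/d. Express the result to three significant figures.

P_X ≈ 87.8 kg VSS/d

The observed yield is Y_obs = Y/(1 + k_d·θ_c) = 0.689 / (1 + 0.0868 × 20.1) = 0.689 / 2.745 = 0.2510 g VSS per g BOD₅ removed.
Q·(S₀ − S) = 1780 × (207 − 10.5) × 10⁻³ = 349.8 kg/d removed.
So the net sludge growth is P_X = 0.2510 × 349.8 = 87.80 kg VSS/d.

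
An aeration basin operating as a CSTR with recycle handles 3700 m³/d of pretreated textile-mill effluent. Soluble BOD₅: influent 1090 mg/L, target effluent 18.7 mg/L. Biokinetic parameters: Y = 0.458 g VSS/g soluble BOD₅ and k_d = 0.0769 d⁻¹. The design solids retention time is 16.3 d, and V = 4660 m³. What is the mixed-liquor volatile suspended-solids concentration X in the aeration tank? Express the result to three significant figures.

Solving the biomass balance for X: X = Y Q (S₀−S) θ_c / [V (1+k_d θ_c)] = 0.458 × 3700 × (1090 − 18.7) × 16.3 / [4660 × (1 + 0.0769 × 16.3)] = 2818 mg/L.

X ≈ 2820 mg/L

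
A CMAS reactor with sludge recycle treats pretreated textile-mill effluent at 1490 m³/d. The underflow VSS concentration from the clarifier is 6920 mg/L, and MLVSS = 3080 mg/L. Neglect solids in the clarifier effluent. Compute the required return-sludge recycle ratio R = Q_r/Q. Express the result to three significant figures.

R ≈ 0.802

Solids balance on the clarifier gives (1+R)X = R·X_r, so R = X/(X_r − X) = 3080 / (6920 − 3080) = 0.8021.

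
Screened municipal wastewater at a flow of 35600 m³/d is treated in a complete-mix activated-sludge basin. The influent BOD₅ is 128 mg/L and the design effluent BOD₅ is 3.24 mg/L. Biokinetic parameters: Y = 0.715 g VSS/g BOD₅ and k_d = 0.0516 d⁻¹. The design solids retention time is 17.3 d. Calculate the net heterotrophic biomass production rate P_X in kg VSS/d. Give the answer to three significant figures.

P_X ≈ 1680 kg VSS/d

The observed yield is Y_obs = Y/(1 + k_d·θ_c) = 0.715 / (1 + 0.0516 × 17.3) = 0.715 / 1.893 = 0.3778 g VSS per g BOD₅ removed.
Mass of BOD₅ removed per day: Q(S₀ − S) = 35600 × 124.8 g/m³ = 4441 kg/d.
So the net sludge growth is P_X = 0.3778 × 4441 = 1678 kg VSS/d.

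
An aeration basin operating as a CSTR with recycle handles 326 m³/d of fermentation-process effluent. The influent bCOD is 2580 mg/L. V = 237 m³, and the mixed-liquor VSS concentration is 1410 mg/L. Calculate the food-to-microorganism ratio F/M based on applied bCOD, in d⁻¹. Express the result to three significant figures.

Food-to-microorganism ratio F/M = Q S₀ / (V X) = 326 × 2580 / (237.0 × 1410) = 2.517 d⁻¹.

F/M ≈ 2.52 d⁻¹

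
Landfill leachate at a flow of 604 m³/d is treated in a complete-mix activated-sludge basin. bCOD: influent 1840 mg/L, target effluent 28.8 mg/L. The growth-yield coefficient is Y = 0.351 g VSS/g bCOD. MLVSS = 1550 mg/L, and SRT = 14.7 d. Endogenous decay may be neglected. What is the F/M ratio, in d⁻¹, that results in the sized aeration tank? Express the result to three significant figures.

V·X = Y·Q·ΔS·θ_c gives V = 0.351 × 604 × (1840 − 28.8) × 14.7 / 1550 = 3642 m³.
Food-to-microorganism ratio F/M = Q S₀ / (V X) = 604 × 1840 / (3642 × 1550) = 0.1969 d⁻¹.

F/M ≈ 0.197 d⁻¹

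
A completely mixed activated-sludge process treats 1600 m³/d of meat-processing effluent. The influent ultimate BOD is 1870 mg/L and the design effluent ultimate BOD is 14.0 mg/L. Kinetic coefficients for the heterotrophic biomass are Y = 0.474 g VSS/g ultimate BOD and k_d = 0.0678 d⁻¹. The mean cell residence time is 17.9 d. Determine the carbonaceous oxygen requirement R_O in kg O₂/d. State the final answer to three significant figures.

R_O ≈ 2070 kg O₂/d

The observed yield is Y_obs = Y/(1 + k_d·θ_c) = 0.474 / (1 + 0.0678 × 17.9) = 0.474 / 2.214 = 0.2141 g VSS per g ultimate BOD removed.
Q·(S₀ − S) = 1600 × (1870 − 14.0) × 10⁻³ = 2970 kg/d removed.
Net sludge production P_X = 0.2141 × 2970 = 635.9 kg VSS/d.
R_O = Q·ΔS − 1.42 P_X = 2970 − 902.9 = 2067 kg O₂/d.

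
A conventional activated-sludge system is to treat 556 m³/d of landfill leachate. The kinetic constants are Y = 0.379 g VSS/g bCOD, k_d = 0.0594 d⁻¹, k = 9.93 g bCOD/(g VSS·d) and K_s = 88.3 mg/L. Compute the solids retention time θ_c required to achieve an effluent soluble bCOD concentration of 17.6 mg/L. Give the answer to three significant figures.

Specific growth rate at S = 17.6 mg/L: μ = YkS/(K_s+S) = 0.379·9.93·17.6/(88.3+17.6) = 0.6255 d⁻¹.
θ_c = 1/(μ − k_d) = 1/(0.6255 − 0.0594) = 1/0.5661 = 1.767 d.

θ_c ≈ 1.77 d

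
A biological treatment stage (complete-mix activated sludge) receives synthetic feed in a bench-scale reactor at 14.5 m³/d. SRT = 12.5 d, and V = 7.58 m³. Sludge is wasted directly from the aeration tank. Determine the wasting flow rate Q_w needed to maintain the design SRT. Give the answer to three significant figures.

Wasting from the aeration tank: Q_w = V / θ_c = 7.580 / 12.5 = 0.6064 m³/d.

Q_w ≈ 0.606 m³/d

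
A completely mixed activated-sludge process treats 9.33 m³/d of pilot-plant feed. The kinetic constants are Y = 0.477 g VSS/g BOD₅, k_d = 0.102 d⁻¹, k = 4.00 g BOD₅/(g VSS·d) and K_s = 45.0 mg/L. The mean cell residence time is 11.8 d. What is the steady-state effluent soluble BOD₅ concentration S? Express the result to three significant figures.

S ≈ 4.88 mg/L

Effluent substrate depends only on kinetics and SRT: S = K_s(1 + k_d θ_c) / [θ_c(Yk − k_d) − 1] = 45.0 × (1 + 0.102 × 11.8) / [11.8 × (0.477 × 4.00 − 0.102) − 1] = 99.16 / 20.31 = 4.882 mg/L.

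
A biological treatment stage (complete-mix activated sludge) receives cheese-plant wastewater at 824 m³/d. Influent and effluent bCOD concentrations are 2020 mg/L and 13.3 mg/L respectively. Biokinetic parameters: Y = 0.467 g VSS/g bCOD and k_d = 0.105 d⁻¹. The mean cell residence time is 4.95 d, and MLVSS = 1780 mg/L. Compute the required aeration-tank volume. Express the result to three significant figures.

From the SRT design equation V = Y Q (S₀−S) θ_c / [X (1 + k_d θ_c)] = 0.467 × 824 × (2020 − 13.3) × 4.95 / [1780 × (1 + 0.105 × 4.95)] = 3.82×10^6 / 2705 = 1413 m³.

V ≈ 1410 m³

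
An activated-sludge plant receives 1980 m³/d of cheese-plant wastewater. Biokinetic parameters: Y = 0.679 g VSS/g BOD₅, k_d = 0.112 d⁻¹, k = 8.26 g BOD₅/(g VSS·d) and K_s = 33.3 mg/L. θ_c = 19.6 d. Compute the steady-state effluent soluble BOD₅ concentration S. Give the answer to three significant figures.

For a completely mixed reactor with recycle the Lawrence–McCarty relation gives S = K_s·(1 + k_d·θ_c) / [θ_c·(Y·k − k_d) − 1] = 33.3 × (1 + 0.112 × 19.6) / [19.6 × (0.679 × 8.26 − 0.112) − 1] = 106.4 / 106.7 = 0.9969 mg/L.

S ≈ 0.997 mg/L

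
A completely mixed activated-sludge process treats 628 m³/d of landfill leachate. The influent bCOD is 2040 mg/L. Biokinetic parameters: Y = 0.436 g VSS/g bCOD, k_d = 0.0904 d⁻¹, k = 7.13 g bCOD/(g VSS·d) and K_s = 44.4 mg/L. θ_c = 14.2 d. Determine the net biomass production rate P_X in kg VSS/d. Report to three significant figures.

From the Monod/SRT balance for a CMAS, S = K_s·(1+k_d θ_c)/[θ_c·(Y k − k_d) − 1] = 44.4 × (1 + 0.0904 × 14.2) / [14.2 × (0.436 × 7.13 − 0.0904) − 1] = 101.4 / 41.86 = 2.422 mg/L.
Y_obs = Y / (1 + k_d θ_c) = 0.436 / (1 + 0.0904 × 14.2) = 0.436 / 2.284 = 0.1909.
Substrate removed = Q·(S₀ − S) = 628 m³/d × (2040 − 2.42) g/m³ = 1.28×10^6 g/d = 1280 kg/d.
Net biomass production P_X = Y_obs × Q·(S₀ − S) = 0.1909 × 1280 = 244.3 kg VSS/d.

P_X ≈ 244 kg VSS/d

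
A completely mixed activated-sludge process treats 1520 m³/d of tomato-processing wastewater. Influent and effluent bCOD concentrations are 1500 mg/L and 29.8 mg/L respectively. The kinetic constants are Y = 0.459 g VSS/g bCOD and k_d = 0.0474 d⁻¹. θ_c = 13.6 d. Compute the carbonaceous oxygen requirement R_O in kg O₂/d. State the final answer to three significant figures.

R_O ≈ 1350 kg O₂/d

Correct the yield for decay: Y_obs = Y/(1 + k_d θ_c) = 0.459 / (1 + 0.0474 × 13.6) = 0.459 / 1.645 = 0.2791.
Substrate removed = Q·(S₀ − S) = 1520 m³/d × (1500 − 29.8) g/m³ = 2.23×10^6 g/d = 2235 kg/d.
Net sludge production P_X = 0.2791 × 2235 = 623.7 kg VSS/d.
Carbonaceous O₂ demand = substrate oxidised − cell-mass equivalent = 2235 − 1.42 × 623.7 = 1349 kg O₂/d.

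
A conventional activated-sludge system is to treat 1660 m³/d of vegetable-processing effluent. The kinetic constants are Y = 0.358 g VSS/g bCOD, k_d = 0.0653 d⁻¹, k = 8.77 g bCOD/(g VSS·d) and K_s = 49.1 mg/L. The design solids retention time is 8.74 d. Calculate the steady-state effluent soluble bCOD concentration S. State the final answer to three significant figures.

S ≈ 2.98 mg/L

From the Monod/SRT balance for a CMAS, S = K_s·(1+k_d θ_c)/[θ_c·(Y k − k_d) − 1] = 49.1 × (1 + 0.0653 × 8.74) / [8.74 × (0.358 × 8.77 − 0.0653) − 1] = 77.12 / 25.87 = 2.981 mg/L.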